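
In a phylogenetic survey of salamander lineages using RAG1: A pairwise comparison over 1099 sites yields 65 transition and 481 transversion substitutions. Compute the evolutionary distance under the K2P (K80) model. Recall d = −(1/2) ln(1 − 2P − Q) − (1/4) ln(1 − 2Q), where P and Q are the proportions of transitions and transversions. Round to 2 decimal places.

0.93

P = 65/1099 ≈ 0.059145 and Q = 481/1099 ≈ 0.437671.
Under the Kimura two-parameter model, d = −½ ln(1 − 2P − Q) − ¼ ln(1 − 2Q).
1 − 2P − Q = 0.444039, giving −½ ln(0.444039) = 0.405921.
1 − 2Q = 0.124658, giving −¼ ln(0.124658) = 0.520545.
d = 0.405921 + 0.520545 = 0.926466.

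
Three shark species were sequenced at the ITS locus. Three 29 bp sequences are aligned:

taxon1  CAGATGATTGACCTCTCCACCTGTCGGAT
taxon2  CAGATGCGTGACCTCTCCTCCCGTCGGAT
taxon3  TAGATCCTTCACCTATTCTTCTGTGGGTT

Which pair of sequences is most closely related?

taxon1–taxon2: 4/29 differ, p = 0.138, d = 0.152.
taxon1–taxon3: 10/29 differ, p = 0.345, d = 0.462.
taxon2–taxon3: 10/29 differ, p = 0.345, d = 0.462.
The smallest distance is between taxon1 and taxon2.

taxon1 and taxon2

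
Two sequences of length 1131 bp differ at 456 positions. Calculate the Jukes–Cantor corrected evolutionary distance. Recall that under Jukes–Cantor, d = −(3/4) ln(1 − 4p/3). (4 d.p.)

p = 456/1131 ≈ 0.403183.
d = −(3/4) ln(1 − 4p/3) = −0.75 ln(1 − 0.537577) = −0.75 ln(0.462423)
  = −0.75 × (-0.771275) = 0.578456 substitutions/site.

0.5785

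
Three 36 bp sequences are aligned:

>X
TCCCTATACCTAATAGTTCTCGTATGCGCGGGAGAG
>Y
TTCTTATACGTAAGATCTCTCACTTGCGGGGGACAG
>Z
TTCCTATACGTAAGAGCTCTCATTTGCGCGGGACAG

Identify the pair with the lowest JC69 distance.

Y and Z

X–Y: 11/36 differ, p = 0.306, d = 0.392.
X–Z: 7/36 differ, p = 0.194, d = 0.225.
Y–Z: 4/36 differ, p = 0.111, d = 0.120.
The smallest distance is between Y and Z.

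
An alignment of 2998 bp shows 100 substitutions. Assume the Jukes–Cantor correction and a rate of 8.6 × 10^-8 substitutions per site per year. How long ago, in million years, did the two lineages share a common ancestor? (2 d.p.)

0.20

p = 100/2998 ≈ 0.033356.
d = −(3/4) ln(1 − 4p/3) = −0.75 ln(1 − 0.044475) = −0.75 ln(0.955525)
  = −0.75 × (-0.045494) = 0.034121 substitutions/site.
Under a molecular clock d = 2μt, so t = d/(2μ) = 0.034121 / (2 × 8.6 × 10^-8) = 0.20 million years.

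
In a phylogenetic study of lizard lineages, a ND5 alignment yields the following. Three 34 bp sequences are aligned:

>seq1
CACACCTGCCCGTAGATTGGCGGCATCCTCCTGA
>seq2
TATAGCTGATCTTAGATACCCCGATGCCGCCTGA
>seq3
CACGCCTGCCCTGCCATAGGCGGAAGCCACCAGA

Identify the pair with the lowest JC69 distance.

seq1–seq2: 14/34 differ, p = 0.412, d = 0.597.
seq1–seq3: 10/34 differ, p = 0.294, d = 0.373.
seq2–seq3: 15/34 differ, p = 0.441, d = 0.665.
The smallest distance is between seq1 and seq3.

seq1 and seq3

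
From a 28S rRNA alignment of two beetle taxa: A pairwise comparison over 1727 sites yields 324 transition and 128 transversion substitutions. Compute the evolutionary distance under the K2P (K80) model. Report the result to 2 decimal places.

P = 324/1727 ≈ 0.187609 and Q = 128/1727 ≈ 0.074117.
Under the Kimura two-parameter model, d = −½ ln(1 − 2P − Q) − ¼ ln(1 − 2Q).
1 − 2P − Q = 0.550665, giving −½ ln(0.550665) = 0.298314.
1 − 2Q = 0.851766, giving −¼ ln(0.851766) = 0.040111.
d = 0.298314 + 0.040111 = 0.338425.

0.34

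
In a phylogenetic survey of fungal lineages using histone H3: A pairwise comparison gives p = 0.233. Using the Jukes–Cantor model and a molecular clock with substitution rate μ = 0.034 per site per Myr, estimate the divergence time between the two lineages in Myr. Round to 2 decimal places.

d = −(3/4) ln(1 − 4p/3) = −0.75 ln(1 − 0.310667) = −0.75 ln(0.689333)
  = −0.75 × (-0.372031) = 0.279023 substitutions/site.
Under a molecular clock d = 2μt, so t = d/(2μ) = 0.279023 / (2 × 0.034) = 4.10 Myr.

4.10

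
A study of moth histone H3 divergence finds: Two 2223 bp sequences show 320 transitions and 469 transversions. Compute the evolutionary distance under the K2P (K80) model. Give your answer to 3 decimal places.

0.482

P = 320/2223 ≈ 0.14395 and Q = 469/2223 ≈ 0.210976.
Under the Kimura two-parameter model, d = −½ ln(1 − 2P − Q) − ¼ ln(1 − 2Q).
1 − 2P − Q = 0.501124, giving −½ ln(0.501124) = 0.345451.
1 − 2Q = 0.578048, giving −¼ ln(0.578048) = 0.137025.
d = 0.345451 + 0.137025 = 0.482476.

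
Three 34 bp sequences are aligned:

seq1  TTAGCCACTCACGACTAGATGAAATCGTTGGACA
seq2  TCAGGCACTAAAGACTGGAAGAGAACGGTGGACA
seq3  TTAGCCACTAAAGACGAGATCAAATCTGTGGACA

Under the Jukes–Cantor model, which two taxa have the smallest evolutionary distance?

seq1 and seq3

seq1–seq2: 9/34 differ, p = 0.265, d = 0.326.
seq1–seq3: 6/34 differ, p = 0.176, d = 0.201.
seq2–seq3: 9/34 differ, p = 0.265, d = 0.326.
The smallest distance is between seq1 and seq3.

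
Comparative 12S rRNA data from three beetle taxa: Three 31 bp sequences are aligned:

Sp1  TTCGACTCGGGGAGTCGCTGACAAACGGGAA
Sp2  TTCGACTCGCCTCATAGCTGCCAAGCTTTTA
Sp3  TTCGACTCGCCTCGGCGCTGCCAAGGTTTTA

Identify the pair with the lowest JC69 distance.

Sp1–Sp2: 12/31 differ, p = 0.387, d = 0.544.
Sp1–Sp3: 12/31 differ, p = 0.387, d = 0.544.
Sp2–Sp3: 4/31 differ, p = 0.129, d = 0.142.
The smallest distance is between Sp2 and Sp3.

Sp2 and Sp3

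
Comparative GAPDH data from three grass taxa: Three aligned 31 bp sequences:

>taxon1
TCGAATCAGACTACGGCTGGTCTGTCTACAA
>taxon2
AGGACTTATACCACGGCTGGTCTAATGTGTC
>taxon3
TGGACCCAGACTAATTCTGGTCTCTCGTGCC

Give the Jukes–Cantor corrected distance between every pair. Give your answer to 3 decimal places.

taxon1–taxon2: 14/31 sites differ → p ≈ 0.451613, d = −0.75 ln(1 − 0.602151) = 0.691262 ≈ 0.691.
taxon1–taxon3: 12/31 sites differ → p ≈ 0.387097, d = −0.75 ln(1 − 0.516129) = 0.544453 ≈ 0.544.
taxon2–taxon3: 12/31 sites differ → p ≈ 0.387097, d = −0.75 ln(1 − 0.516129) = 0.544453 ≈ 0.544.

d(taxon1,taxon2) = 0.691, d(taxon1,taxon3) = 0.544, d(taxon2,taxon3) = 0.544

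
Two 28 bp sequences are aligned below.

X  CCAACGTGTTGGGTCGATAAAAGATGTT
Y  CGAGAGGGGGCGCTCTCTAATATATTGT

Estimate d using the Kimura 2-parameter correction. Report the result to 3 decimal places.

1.043

Of 28 sites, 1 differences are transitions and 13 are transversions, so P = 1/28 ≈ 0.035714 and Q = 13/28 ≈ 0.464286.
Under the Kimura two-parameter model, d = −½ ln(1 − 2P − Q) − ¼ ln(1 − 2Q).
1 − 2P − Q = 0.464286, giving −½ ln(0.464286) = 0.383627.
1 − 2Q = 0.071428, giving −¼ ln(0.071428) = 0.659766.
d = 0.383627 + 0.659766 = 1.043393.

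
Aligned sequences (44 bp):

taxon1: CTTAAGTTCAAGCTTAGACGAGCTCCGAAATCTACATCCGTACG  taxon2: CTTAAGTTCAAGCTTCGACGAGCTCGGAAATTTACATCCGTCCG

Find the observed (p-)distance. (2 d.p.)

The sequences differ at 4 of 44 positions (sites 16, 26, 32, 42).
p = 4/44 = 0.090909… ≈ 0.09 (to 2 d.p.).

0.09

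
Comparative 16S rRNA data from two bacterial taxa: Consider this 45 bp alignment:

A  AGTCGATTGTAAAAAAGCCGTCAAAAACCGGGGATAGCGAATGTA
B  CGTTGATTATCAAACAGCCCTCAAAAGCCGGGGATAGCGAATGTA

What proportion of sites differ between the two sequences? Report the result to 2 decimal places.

0.16

The sequences differ at 7 of 45 positions (sites 1, 4, 9, 11, 15, 20, 27).
p = 7/45 = 0.155555… ≈ 0.16 (to 2 d.p.).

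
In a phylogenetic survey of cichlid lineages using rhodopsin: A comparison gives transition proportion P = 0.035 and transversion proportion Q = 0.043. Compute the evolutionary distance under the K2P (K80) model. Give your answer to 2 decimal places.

0.08

Under the Kimura two-parameter model, d = −½ ln(1 − 2P − Q) − ¼ ln(1 − 2Q).
1 − 2P − Q = 0.887, giving −½ ln(0.887) = 0.059955.
1 − 2Q = 0.914, giving −¼ ln(0.914) = 0.022481.
d = 0.059955 + 0.022481 = 0.082436.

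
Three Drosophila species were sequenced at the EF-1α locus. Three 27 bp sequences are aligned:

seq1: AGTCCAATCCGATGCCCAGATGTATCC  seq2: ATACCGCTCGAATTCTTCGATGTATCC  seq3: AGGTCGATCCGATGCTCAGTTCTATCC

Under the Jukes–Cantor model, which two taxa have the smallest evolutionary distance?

seq1–seq2: 10/27 differ, p = 0.370, d = 0.511.
seq1–seq3: 6/27 differ, p = 0.222, d = 0.264.
seq2–seq3: 11/27 differ, p = 0.407, d = 0.588.
The smallest distance is between seq1 and seq3.

seq1 and seq3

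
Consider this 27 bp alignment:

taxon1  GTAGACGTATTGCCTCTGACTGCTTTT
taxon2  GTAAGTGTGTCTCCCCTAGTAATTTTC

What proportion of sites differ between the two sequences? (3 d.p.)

The sequences differ at 14 of 27 positions.
p = 14/27 = 0.518518… ≈ 0.519 (to 3 d.p.).

0.519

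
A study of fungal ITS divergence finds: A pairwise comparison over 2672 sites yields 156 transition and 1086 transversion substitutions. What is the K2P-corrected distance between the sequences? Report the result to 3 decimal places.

P = 156/2672 ≈ 0.058383 and Q = 1086/2672 ≈ 0.406437.
Under the Kimura two-parameter model, d = −½ ln(1 − 2P − Q) − ¼ ln(1 − 2Q).
1 − 2P − Q = 0.476797, giving −½ ln(0.476797) = 0.370332.
1 − 2Q = 0.187126, giving −¼ ln(0.187126) = 0.418993.
d = 0.370332 + 0.418993 = 0.789325.

0.789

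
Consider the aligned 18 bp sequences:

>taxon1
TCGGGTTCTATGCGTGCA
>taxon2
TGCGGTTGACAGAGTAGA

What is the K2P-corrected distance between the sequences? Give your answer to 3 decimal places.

Of 18 sites, 1 differences are transitions and 8 are transversions, so P = 1/18 ≈ 0.055556 and Q = 8/18 ≈ 0.444444.
Under the Kimura two-parameter model, d = −½ ln(1 − 2P − Q) − ¼ ln(1 − 2Q).
1 − 2P − Q = 0.444444, giving −½ ln(0.444444) = 0.405466.
1 − 2Q = 0.111112, giving −¼ ln(0.111112) = 0.549304.
d = 0.405466 + 0.549304 = 0.954770.

0.955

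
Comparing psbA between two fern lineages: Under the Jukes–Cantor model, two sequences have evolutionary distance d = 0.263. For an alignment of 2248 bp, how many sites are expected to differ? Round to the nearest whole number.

499

Invert JC69: p = (3/4)(1 − e^(−4d/3)) = 0.75 × (1 − e^(-0.350667)) = 0.75 × (1 − 0.704218) = 0.221837.
Expected differing sites = pL ≈ 0.221837 × 2248 = 498.689576 ≈ 499.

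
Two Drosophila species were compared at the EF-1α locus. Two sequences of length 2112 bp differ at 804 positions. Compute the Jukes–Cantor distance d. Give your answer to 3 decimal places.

0.531

p = 804/2112 ≈ 0.380682.
d = −(3/4) ln(1 − 4p/3) = −0.75 ln(1 − 0.507576) = −0.75 ln(0.492424)
  = −0.75 × (-0.708415) = 0.531311 substitutions/site.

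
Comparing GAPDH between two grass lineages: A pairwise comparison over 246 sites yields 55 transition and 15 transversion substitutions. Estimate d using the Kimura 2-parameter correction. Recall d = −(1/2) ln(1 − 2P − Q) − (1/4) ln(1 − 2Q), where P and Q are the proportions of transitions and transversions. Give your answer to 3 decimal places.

P = 55/246 ≈ 0.223577 and Q = 15/246 ≈ 0.060976.
Under the Kimura two-parameter model, d = −½ ln(1 − 2P − Q) − ¼ ln(1 − 2Q).
1 − 2P − Q = 0.49187, giving −½ ln(0.49187) = 0.354770.
1 − 2Q = 0.878048, giving −¼ ln(0.878048) = 0.032514.
d = 0.354770 + 0.032514 = 0.387284.

0.387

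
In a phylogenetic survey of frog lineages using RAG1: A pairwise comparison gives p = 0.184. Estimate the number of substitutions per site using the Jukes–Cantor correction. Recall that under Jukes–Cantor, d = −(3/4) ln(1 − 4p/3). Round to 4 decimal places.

d = −(3/4) ln(1 − 4p/3) = −0.75 ln(1 − 0.245333) = −0.75 ln(0.754667)
  = −0.75 × (-0.281479) = 0.211109 substitutions/site.

0.2111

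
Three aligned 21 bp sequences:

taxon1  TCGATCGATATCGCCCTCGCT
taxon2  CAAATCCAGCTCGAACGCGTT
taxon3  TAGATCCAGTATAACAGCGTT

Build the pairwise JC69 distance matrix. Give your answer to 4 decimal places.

taxon1–taxon2: 10/21 sites differ → p ≈ 0.47619, d = −0.75 ln(1 − 0.63492) = 0.755729 ≈ 0.7557.
taxon1–taxon3: 11/21 sites differ → p ≈ 0.52381, d = −0.75 ln(1 − 0.698413) = 0.899023 ≈ 0.8990.
taxon2–taxon3: 8/21 sites differ → p ≈ 0.380952, d = −0.75 ln(1 − 0.507936) = 0.531860 ≈ 0.5319.

d(taxon1,taxon2) = 0.7557, d(taxon1,taxon3) = 0.8990, d(taxon2,taxon3) = 0.5319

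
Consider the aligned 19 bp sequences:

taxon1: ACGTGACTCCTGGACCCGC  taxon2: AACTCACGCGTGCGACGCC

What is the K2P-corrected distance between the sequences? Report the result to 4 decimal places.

Of 19 sites, 1 differences are transitions and 9 are transversions, so P = 1/19 ≈ 0.052632 and Q = 9/19 ≈ 0.473684.
Under the Kimura two-parameter model, d = −½ ln(1 − 2P − Q) − ¼ ln(1 − 2Q).
1 − 2P − Q = 0.421052, giving −½ ln(0.421052) = 0.432499.
1 − 2Q = 0.052632, giving −¼ ln(0.052632) = 0.736108.
d = 0.432499 + 0.736108 = 1.168607.

1.1686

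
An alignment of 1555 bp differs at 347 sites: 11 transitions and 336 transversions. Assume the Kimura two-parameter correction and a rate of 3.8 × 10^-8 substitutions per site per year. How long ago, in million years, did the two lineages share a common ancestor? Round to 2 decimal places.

3.58

P = 11/1555 ≈ 0.007074 and Q = 336/1555 ≈ 0.216077.
Under the Kimura two-parameter model, d = −½ ln(1 − 2P − Q) − ¼ ln(1 − 2Q).
1 − 2P − Q = 0.769775, giving −½ ln(0.769775) = 0.130829.
1 − 2Q = 0.567846, giving −¼ ln(0.567846) = 0.141476.
d = 0.130829 + 0.141476 = 0.272305.
Under a molecular clock d = 2μt, so t = d/(2μ) = 0.272305 / (2 × 3.8 × 10^-8) = 3.58 million years.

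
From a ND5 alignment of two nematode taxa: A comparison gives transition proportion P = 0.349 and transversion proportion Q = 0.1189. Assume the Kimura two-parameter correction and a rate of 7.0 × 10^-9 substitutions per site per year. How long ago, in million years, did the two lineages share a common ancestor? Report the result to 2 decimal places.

65.48

Under the Kimura two-parameter model, d = −½ ln(1 − 2P − Q) − ¼ ln(1 − 2Q).
1 − 2P − Q = 0.1831, giving −½ ln(0.1831) = 0.848861.
1 − 2Q = 0.7622, giving −¼ ln(0.7622) = 0.067887.
d = 0.848861 + 0.067887 = 0.916748.
Under a molecular clock d = 2μt, so t = d/(2μ) = 0.916748 / (2 × 7.0 × 10^-9) = 65.48 million years.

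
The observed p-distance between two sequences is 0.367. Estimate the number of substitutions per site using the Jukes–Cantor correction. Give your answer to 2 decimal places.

0.50

d = −(3/4) ln(1 − 4p/3) = −0.75 ln(1 − 0.489333) = −0.75 ln(0.510667)
  = −0.75 × (-0.672038) = 0.504029 substitutions/site.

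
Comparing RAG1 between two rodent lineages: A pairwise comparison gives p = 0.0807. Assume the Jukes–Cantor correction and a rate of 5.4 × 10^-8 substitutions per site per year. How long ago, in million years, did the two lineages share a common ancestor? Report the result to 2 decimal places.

0.79

d = −(3/4) ln(1 − 4p/3) = −0.75 ln(1 − 0.1076) = −0.75 ln(0.8924)
  = −0.75 × (-0.113841) = 0.085381 substitutions/site.
Under a molecular clock d = 2μt, so t = d/(2μ) = 0.085381 / (2 × 5.4 × 10^-8) = 0.79 million years.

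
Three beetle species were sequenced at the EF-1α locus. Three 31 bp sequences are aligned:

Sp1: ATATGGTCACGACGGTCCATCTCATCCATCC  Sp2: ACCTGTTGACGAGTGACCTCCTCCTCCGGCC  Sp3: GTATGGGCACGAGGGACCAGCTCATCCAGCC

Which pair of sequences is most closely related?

Sp1–Sp2: 12/31 differ, p = 0.387, d = 0.544.
Sp1–Sp3: 6/31 differ, p = 0.194, d = 0.224.
Sp2–Sp3: 11/31 differ, p = 0.355, d = 0.481.
The smallest distance is between Sp1 and Sp3.

Sp1 and Sp3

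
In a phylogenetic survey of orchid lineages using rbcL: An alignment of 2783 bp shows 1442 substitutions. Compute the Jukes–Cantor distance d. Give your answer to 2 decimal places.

p = 1442/2783 ≈ 0.518146.
d = −(3/4) ln(1 − 4p/3) = −0.75 ln(1 − 0.690861) = −0.75 ln(0.309139)
  = −0.75 × (-1.173964) = 0.880473 substitutions/site.

0.88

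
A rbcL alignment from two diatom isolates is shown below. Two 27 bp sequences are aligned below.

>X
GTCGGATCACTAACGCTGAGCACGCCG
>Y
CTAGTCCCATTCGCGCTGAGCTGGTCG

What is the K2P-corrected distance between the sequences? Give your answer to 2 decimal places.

Of 27 sites, 4 differences are transitions and 7 are transversions, so P = 4/27 ≈ 0.148148 and Q = 7/27 ≈ 0.259259.
Under the Kimura two-parameter model, d = −½ ln(1 − 2P − Q) − ¼ ln(1 − 2Q).
1 − 2P − Q = 0.444445, giving −½ ln(0.444445) = 0.405464.
1 − 2Q = 0.481482, giving −¼ ln(0.481482) = 0.182722.
d = 0.405464 + 0.182722 = 0.588186.

0.59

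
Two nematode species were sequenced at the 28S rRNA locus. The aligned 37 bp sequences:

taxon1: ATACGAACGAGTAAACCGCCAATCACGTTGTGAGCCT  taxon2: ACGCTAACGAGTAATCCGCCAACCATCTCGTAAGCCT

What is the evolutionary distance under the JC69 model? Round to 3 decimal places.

0.294

The sequences differ at 9 of 37 sites (2, 3, 5, 15, 23, 26, 27, 29, 32), so p = 9/37 ≈ 0.243243.
d = −(3/4) ln(1 − 4p/3) = −0.75 ln(1 − 0.324324) = −0.75 ln(0.675676)
  = −0.75 × (-0.392042) = 0.294032 substitutions/site.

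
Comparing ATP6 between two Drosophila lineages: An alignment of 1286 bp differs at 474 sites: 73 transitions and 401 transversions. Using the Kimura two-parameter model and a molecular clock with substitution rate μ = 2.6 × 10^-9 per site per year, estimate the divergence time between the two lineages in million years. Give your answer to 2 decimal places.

100.25

P = 73/1286 ≈ 0.056765 and Q = 401/1286 ≈ 0.31182.
Under the Kimura two-parameter model, d = −½ ln(1 − 2P − Q) − ¼ ln(1 − 2Q).
1 − 2P − Q = 0.57465, giving −½ ln(0.57465) = 0.276997.
1 − 2Q = 0.37636, giving −¼ ln(0.37636) = 0.244302.
d = 0.276997 + 0.244302 = 0.521299.
Under a molecular clock d = 2μt, so t = d/(2μ) = 0.521299 / (2 × 2.6 × 10^-9) = 100.25 million years.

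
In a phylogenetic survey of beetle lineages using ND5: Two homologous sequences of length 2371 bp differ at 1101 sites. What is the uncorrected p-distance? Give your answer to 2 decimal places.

p = 1101/2371 = 0.464361… ≈ 0.46 (to 2 d.p.).

0.46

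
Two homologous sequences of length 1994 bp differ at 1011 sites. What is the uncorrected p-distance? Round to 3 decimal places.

0.507

p = 1011/1994 = 0.507021… ≈ 0.507 (to 3 d.p.).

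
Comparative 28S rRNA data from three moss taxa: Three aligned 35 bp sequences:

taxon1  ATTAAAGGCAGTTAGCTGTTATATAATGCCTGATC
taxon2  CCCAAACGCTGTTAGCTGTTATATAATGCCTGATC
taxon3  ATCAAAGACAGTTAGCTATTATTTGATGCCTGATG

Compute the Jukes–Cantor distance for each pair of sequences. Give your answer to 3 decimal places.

d(taxon1,taxon2) = 0.158, d(taxon1,taxon3) = 0.195, d(taxon2,taxon3) = 0.315

taxon1–taxon2: 5/35 sites differ → p ≈ 0.142857, d = −0.75 ln(1 − 0.190476) = 0.158482 ≈ 0.158.
taxon1–taxon3: 6/35 sites differ → p ≈ 0.171429, d = −0.75 ln(1 − 0.228572) = 0.194634 ≈ 0.195.
taxon2–taxon3: 9/35 sites differ → p ≈ 0.257143, d = −0.75 ln(1 − 0.342857) = 0.314890 ≈ 0.315.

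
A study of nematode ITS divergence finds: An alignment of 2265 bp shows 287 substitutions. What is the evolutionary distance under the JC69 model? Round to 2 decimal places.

0.14

p = 287/2265 ≈ 0.126711.
d = −(3/4) ln(1 − 4p/3) = −0.75 ln(1 − 0.168948) = −0.75 ln(0.831052)
  = −0.75 × (-0.185063) = 0.138797 substitutions/site.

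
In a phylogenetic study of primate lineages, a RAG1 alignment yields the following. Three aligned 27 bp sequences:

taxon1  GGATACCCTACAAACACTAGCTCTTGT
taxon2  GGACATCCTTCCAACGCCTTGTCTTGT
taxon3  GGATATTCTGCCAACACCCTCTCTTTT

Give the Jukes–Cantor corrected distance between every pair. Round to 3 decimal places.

taxon1–taxon2: 9/27 sites differ → p ≈ 0.333333, d = −0.75 ln(1 − 0.444444) = 0.440839 ≈ 0.441.
taxon1–taxon3: 8/27 sites differ → p ≈ 0.296296, d = −0.75 ln(1 − 0.395061) = 0.376971 ≈ 0.377.
taxon2–taxon3: 7/27 sites differ → p ≈ 0.259259, d = −0.75 ln(1 − 0.345679) = 0.318118 ≈ 0.318.

d(taxon1,taxon2) = 0.441, d(taxon1,taxon3) = 0.377, d(taxon2,taxon3) = 0.318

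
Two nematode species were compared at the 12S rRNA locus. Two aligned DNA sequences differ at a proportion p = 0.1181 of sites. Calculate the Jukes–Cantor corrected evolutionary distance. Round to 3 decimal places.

d = −(3/4) ln(1 − 4p/3) = −0.75 ln(1 − 0.157467) = −0.75 ln(0.842533)
  = −0.75 × (-0.171342) = 0.128507 substitutions/site.

0.129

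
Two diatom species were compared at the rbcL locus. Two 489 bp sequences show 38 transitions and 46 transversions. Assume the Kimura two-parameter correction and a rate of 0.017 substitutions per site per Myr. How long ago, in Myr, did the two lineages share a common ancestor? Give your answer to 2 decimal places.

P = 38/489 ≈ 0.07771 and Q = 46/489 ≈ 0.09407.
Under the Kimura two-parameter model, d = −½ ln(1 − 2P − Q) − ¼ ln(1 − 2Q).
1 − 2P − Q = 0.75051, giving −½ ln(0.75051) = 0.143501.
1 − 2Q = 0.81186, giving −¼ ln(0.81186) = 0.052107.
d = 0.143501 + 0.052107 = 0.195608.
Under a molecular clock d = 2μt, so t = d/(2μ) = 0.195608 / (2 × 0.017) = 5.75 Myr.

5.75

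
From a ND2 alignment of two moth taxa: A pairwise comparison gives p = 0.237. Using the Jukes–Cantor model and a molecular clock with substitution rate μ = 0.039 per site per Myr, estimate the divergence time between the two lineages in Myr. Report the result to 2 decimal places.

d = −(3/4) ln(1 − 4p/3) = −0.75 ln(1 − 0.316) = −0.75 ln(0.684)
  = −0.75 × (-0.379797) = 0.284848 substitutions/site.
Under a molecular clock d = 2μt, so t = d/(2μ) = 0.284848 / (2 × 0.039) = 3.65 Myr.

3.65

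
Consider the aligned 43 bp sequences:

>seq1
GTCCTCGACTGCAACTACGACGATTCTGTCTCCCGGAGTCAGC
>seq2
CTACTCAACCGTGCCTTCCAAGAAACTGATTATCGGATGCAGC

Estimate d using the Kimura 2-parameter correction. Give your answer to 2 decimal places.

0.61

Of 43 sites, 6 differences are transitions and 12 are transversions, so P = 6/43 ≈ 0.139535 and Q = 12/43 ≈ 0.27907.
Under the Kimura two-parameter model, d = −½ ln(1 − 2P − Q) − ¼ ln(1 − 2Q).
1 − 2P − Q = 0.44186, giving −½ ln(0.44186) = 0.408381.
1 − 2Q = 0.44186, giving −¼ ln(0.44186) = 0.204191.
d = 0.408381 + 0.204191 = 0.612572.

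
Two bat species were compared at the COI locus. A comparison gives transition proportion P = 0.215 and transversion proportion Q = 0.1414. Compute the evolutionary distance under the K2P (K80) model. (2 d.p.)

0.51

Under the Kimura two-parameter model, d = −½ ln(1 − 2P − Q) − ¼ ln(1 − 2Q).
1 − 2P − Q = 0.4286, giving −½ ln(0.4286) = 0.423616.
1 − 2Q = 0.7172, giving −¼ ln(0.7172) = 0.083100.
d = 0.423616 + 0.083100 = 0.506716.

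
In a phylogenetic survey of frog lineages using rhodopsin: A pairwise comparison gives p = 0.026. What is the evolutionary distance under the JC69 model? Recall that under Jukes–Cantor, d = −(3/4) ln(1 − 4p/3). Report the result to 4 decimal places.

0.0265

d = −(3/4) ln(1 − 4p/3) = −0.75 ln(1 − 0.034667) = −0.75 ln(0.965333)
  = −0.75 × (-0.035282) = 0.026462 substitutions/site.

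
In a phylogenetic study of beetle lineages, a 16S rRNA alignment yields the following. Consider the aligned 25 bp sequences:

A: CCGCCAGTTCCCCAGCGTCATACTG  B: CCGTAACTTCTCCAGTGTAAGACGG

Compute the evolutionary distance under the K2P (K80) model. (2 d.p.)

Of 25 sites, 3 differences are transitions and 5 are transversions, so P = 3/25 = 0.12 and Q = 5/25 = 0.2.
Under the Kimura two-parameter model, d = −½ ln(1 − 2P − Q) − ¼ ln(1 − 2Q).
1 − 2P − Q = 0.56, giving −½ ln(0.56) = 0.289909.
1 − 2Q = 0.6, giving −¼ ln(0.6) = 0.127706.
d = 0.289909 + 0.127706 = 0.417615.

0.42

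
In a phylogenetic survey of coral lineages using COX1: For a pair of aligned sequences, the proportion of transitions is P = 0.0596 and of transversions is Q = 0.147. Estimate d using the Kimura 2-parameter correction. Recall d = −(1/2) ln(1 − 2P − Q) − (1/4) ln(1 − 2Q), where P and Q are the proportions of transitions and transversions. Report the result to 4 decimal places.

0.2418

Under the Kimura two-parameter model, d = −½ ln(1 − 2P − Q) − ¼ ln(1 − 2Q).
1 − 2P − Q = 0.7338, giving −½ ln(0.7338) = 0.154759.
1 − 2Q = 0.706, giving −¼ ln(0.706) = 0.087035.
d = 0.154759 + 0.087035 = 0.241794.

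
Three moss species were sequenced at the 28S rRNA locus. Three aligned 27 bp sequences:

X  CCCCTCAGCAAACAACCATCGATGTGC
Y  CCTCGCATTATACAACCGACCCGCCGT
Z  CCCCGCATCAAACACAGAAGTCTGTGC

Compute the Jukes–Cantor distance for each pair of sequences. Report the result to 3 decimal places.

d(X,Y) = 0.770, d(X,Z) = 0.441, d(Y,Z) = 0.770

X–Y: 13/27 sites differ → p ≈ 0.481481, d = −0.75 ln(1 − 0.641975) = 0.770364 ≈ 0.770.
X–Z: 9/27 sites differ → p ≈ 0.333333, d = −0.75 ln(1 − 0.444444) = 0.440839 ≈ 0.441.
Y–Z: 13/27 sites differ → p ≈ 0.481481, d = −0.75 ln(1 − 0.641975) = 0.770364 ≈ 0.770.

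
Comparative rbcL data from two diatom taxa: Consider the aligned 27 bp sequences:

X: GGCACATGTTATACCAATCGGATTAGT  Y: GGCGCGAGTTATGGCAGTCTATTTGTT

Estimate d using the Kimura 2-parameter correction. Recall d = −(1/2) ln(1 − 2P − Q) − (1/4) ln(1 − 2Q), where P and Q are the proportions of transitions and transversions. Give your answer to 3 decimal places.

0.612

Of 27 sites, 6 differences are transitions and 5 are transversions, so P = 6/27 ≈ 0.222222 and Q = 5/27 ≈ 0.185185.
Under the Kimura two-parameter model, d = −½ ln(1 − 2P − Q) − ¼ ln(1 − 2Q).
1 − 2P − Q = 0.370371, giving −½ ln(0.370371) = 0.496625.
1 − 2Q = 0.62963, giving −¼ ln(0.62963) = 0.115656.
d = 0.496625 + 0.115656 = 0.612281.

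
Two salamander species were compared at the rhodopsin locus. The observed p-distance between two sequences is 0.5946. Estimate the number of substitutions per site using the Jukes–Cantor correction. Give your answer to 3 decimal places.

1.181

d = −(3/4) ln(1 − 4p/3) = −0.75 ln(1 − 0.7928) = −0.75 ln(0.2072)
  = −0.75 × (-1.574071) = 1.180553 substitutions/site.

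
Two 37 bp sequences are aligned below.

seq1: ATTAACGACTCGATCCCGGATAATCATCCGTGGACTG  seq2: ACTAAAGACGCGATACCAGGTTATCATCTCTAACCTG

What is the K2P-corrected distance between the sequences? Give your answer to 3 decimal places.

0.431

Of 37 sites, 6 differences are transitions and 6 are transversions, so P = 6/37 ≈ 0.162162 and Q = 6/37 ≈ 0.162162.
Under the Kimura two-parameter model, d = −½ ln(1 − 2P − Q) − ¼ ln(1 − 2Q).
1 − 2P − Q = 0.513514, giving −½ ln(0.513514) = 0.333239.
1 − 2Q = 0.675676, giving −¼ ln(0.675676) = 0.098010.
d = 0.333239 + 0.098010 = 0.431249.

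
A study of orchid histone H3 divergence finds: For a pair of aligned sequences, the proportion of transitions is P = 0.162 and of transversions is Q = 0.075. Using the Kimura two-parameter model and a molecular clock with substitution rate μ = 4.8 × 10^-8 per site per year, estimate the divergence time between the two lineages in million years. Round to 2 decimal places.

Under the Kimura two-parameter model, d = −½ ln(1 − 2P − Q) − ¼ ln(1 − 2Q).
1 − 2P − Q = 0.601, giving −½ ln(0.601) = 0.254580.
1 − 2Q = 0.85, giving −¼ ln(0.85) = 0.040630.
d = 0.254580 + 0.040630 = 0.295210.
Under a molecular clock d = 2μt, so t = d/(2μ) = 0.295210 / (2 × 4.8 × 10^-8) = 3.08 million years.

3.08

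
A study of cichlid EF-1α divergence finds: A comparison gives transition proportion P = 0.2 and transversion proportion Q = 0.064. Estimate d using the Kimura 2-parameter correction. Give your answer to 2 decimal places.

Under the Kimura two-parameter model, d = −½ ln(1 − 2P − Q) − ¼ ln(1 − 2Q).
1 − 2P − Q = 0.536, giving −½ ln(0.536) = 0.311811.
1 − 2Q = 0.872, giving −¼ ln(0.872) = 0.034241.
d = 0.311811 + 0.034241 = 0.346052.

0.35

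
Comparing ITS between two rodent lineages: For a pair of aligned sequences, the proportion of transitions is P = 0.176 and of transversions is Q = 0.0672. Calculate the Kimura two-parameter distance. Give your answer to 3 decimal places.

0.308

Under the Kimura two-parameter model, d = −½ ln(1 − 2P − Q) − ¼ ln(1 − 2Q).
1 − 2P − Q = 0.5808, giving −½ ln(0.5808) = 0.271674.
1 − 2Q = 0.8656, giving −¼ ln(0.8656) = 0.036083.
d = 0.271674 + 0.036083 = 0.307757.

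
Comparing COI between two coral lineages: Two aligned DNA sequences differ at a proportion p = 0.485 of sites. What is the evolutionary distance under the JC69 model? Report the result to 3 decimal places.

d = −(3/4) ln(1 − 4p/3) = −0.75 ln(1 − 0.646667) = −0.75 ln(0.353333)
  = −0.75 × (-1.040344) = 0.780258 substitutions/site.

0.780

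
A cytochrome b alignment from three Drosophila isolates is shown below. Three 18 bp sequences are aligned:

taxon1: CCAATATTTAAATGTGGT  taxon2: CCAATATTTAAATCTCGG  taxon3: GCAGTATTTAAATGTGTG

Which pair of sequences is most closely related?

taxon1–taxon2: 3/18 differ, p = 0.167, d = 0.188.
taxon1–taxon3: 4/18 differ, p = 0.222, d = 0.264.
taxon2–taxon3: 5/18 differ, p = 0.278, d = 0.347.
The smallest distance is between taxon1 and taxon2.

taxon1 and taxon2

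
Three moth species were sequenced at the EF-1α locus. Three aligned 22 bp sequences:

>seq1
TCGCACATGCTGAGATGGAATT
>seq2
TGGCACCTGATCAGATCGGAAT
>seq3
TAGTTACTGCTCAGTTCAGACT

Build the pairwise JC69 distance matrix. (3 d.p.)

d(seq1,seq2) = 0.414, d(seq1,seq3) = 0.824, d(seq2,seq3) = 0.497

seq1–seq2: 7/22 sites differ → p ≈ 0.318182, d = −0.75 ln(1 − 0.424243) = 0.414052 ≈ 0.414.
seq1–seq3: 11/22 sites differ → p = 0.5, d = −0.75 ln(1 − 0.666667) = 0.823960 ≈ 0.824.
seq2–seq3: 8/22 sites differ → p ≈ 0.363636, d = −0.75 ln(1 − 0.484848) = 0.497470 ≈ 0.497.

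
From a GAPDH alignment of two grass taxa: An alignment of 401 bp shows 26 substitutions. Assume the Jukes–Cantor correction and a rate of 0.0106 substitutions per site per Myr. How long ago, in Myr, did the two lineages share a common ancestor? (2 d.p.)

3.20

p = 26/401 ≈ 0.064838.
d = −(3/4) ln(1 − 4p/3) = −0.75 ln(1 − 0.086451) = −0.75 ln(0.913549)
  = −0.75 × (-0.090418) = 0.067814 substitutions/site.
Under a molecular clock d = 2μt, so t = d/(2μ) = 0.067814 / (2 × 0.0106) = 3.20 Myr.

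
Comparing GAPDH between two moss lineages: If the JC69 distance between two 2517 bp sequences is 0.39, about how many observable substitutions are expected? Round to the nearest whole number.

Invert JC69: p = (3/4)(1 − e^(−4d/3)) = 0.75 × (1 − e^(-0.52)) = 0.75 × (1 − 0.594521) = 0.304109.
Expected differing sites = pL ≈ 0.304109 × 2517 = 765.442353 ≈ 765.

765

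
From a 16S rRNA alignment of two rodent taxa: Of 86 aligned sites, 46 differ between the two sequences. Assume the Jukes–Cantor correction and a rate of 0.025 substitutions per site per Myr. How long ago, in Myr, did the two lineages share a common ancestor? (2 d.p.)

p = 46/86 ≈ 0.534884.
d = −(3/4) ln(1 − 4p/3) = −0.75 ln(1 − 0.713179) = −0.75 ln(0.286821)
  = −0.75 × (-1.248897) = 0.936673 substitutions/site.
Under a molecular clock d = 2μt, so t = d/(2μ) = 0.936673 / (2 × 0.025) = 18.73 Myr.

18.73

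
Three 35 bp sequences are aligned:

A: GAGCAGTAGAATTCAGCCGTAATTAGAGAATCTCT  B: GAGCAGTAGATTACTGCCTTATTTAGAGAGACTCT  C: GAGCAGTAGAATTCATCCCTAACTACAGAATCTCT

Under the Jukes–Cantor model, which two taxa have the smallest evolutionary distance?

A–B: 7/35 differ, p = 0.200, d = 0.233.
A–C: 4/35 differ, p = 0.114, d = 0.124.
B–C: 10/35 differ, p = 0.286, d = 0.360.
The smallest distance is between A and C.

A and C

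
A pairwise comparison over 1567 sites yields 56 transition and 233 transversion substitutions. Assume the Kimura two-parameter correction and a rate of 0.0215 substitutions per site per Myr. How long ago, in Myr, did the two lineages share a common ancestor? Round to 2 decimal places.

P = 56/1567 ≈ 0.035737 and Q = 233/1567 ≈ 0.148692.
Under the Kimura two-parameter model, d = −½ ln(1 − 2P − Q) − ¼ ln(1 − 2Q).
1 − 2P − Q = 0.779834, giving −½ ln(0.779834) = 0.124337.
1 − 2Q = 0.702616, giving −¼ ln(0.702616) = 0.088236.
d = 0.124337 + 0.088236 = 0.212573.
Under a molecular clock d = 2μt, so t = d/(2μ) = 0.212573 / (2 × 0.0215) = 4.94 Myr.

4.94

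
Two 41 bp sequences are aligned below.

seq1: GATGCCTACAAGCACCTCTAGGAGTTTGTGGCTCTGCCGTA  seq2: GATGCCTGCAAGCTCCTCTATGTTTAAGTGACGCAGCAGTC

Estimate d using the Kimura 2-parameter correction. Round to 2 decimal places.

Of 41 sites, 2 differences are transitions and 10 are transversions, so P = 2/41 ≈ 0.04878 and Q = 10/41 ≈ 0.243902.
Under the Kimura two-parameter model, d = −½ ln(1 − 2P − Q) − ¼ ln(1 − 2Q).
1 − 2P − Q = 0.658538, giving −½ ln(0.658538) = 0.208867.
1 − 2Q = 0.512196, giving −¼ ln(0.512196) = 0.167262.
d = 0.208867 + 0.167262 = 0.376129.

0.38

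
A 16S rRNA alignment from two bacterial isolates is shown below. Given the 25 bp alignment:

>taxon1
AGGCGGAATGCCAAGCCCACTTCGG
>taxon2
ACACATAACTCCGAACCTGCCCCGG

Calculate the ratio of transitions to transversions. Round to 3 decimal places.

3.000

Transitions are A↔G and C↔T; transversions are all other mismatches.
Transitions: 9. Transversions: 3.
R = 9/3 = 3.000.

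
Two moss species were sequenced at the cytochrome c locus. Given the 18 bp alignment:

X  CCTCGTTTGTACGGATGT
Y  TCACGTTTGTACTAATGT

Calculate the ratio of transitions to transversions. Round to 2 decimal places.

1.00

Transitions are A↔G and C↔T; transversions are all other mismatches.
Transitions: 2. Transversions: 2.
R = 2/2 = 1.00.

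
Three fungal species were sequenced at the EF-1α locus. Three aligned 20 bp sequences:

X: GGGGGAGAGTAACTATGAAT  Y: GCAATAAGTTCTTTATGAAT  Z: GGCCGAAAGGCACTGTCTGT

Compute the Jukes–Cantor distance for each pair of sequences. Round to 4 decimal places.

d(X,Y) = 0.8240, d(X,Z) = 0.6872, d(Y,Z) = 1.5112

X–Y: 10/20 sites differ → p = 0.5, d = −0.75 ln(1 − 0.666667) = 0.823960 ≈ 0.8240.
X–Z: 9/20 sites differ → p = 0.45, d = −0.75 ln(1 − 0.6) = 0.687218 ≈ 0.6872.
Y–Z: 13/20 sites differ → p = 0.65, d = −0.75 ln(1 − 0.866667) = 1.511179 ≈ 1.5112.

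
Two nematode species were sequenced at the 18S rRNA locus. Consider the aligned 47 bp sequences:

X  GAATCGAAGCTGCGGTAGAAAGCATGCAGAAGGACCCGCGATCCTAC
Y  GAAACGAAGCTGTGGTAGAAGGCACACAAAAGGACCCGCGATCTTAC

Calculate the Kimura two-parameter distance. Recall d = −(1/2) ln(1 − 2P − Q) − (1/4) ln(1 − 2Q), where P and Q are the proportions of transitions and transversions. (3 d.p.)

0.173

Of 47 sites, 6 differences are transitions and 1 are transversions, so P = 6/47 ≈ 0.12766 and Q = 1/47 ≈ 0.021277.
Under the Kimura two-parameter model, d = −½ ln(1 − 2P − Q) − ¼ ln(1 − 2Q).
1 − 2P − Q = 0.723403, giving −½ ln(0.723403) = 0.161894.
1 − 2Q = 0.957446, giving −¼ ln(0.957446) = 0.010871.
d = 0.161894 + 0.010871 = 0.172765.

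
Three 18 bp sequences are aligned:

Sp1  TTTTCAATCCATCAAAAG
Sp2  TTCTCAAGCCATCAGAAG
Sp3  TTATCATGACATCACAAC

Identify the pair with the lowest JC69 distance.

Sp1–Sp2: 3/18 differ, p = 0.167, d = 0.188.
Sp1–Sp3: 6/18 differ, p = 0.333, d = 0.441.
Sp2–Sp3: 5/18 differ, p = 0.278, d = 0.347.
The smallest distance is between Sp1 and Sp2.

Sp1 and Sp2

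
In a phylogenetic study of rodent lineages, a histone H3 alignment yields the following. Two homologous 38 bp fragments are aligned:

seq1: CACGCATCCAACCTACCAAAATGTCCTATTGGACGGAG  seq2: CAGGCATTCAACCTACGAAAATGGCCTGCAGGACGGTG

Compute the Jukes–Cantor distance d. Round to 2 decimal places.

0.25

The sequences differ at 8 of 38 sites (3, 8, 17, 24, 28, 29, 30, 37), so p = 8/38 ≈ 0.210526.
d = −(3/4) ln(1 − 4p/3) = −0.75 ln(1 − 0.280701) = −0.75 ln(0.719299)
  = −0.75 × (-0.329478) = 0.247109 substitutions/site.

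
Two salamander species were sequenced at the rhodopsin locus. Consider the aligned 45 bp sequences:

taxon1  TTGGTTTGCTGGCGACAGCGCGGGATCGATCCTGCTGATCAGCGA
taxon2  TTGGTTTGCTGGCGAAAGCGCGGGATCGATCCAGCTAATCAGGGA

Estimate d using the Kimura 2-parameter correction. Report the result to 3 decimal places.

0.095

Of 45 sites, 1 differences are transitions and 3 are transversions, so P = 1/45 ≈ 0.022222 and Q = 3/45 ≈ 0.066667.
Under the Kimura two-parameter model, d = −½ ln(1 − 2P − Q) − ¼ ln(1 − 2Q).
1 − 2P − Q = 0.888889, giving −½ ln(0.888889) = 0.058891.
1 − 2Q = 0.866666, giving −¼ ln(0.866666) = 0.035775.
d = 0.058891 + 0.035775 = 0.094666.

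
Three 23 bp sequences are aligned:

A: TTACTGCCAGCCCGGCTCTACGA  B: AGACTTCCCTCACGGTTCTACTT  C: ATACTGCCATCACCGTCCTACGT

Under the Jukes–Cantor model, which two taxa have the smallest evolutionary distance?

A–B: 9/23 differ, p = 0.391, d = 0.553.
A–C: 7/23 differ, p = 0.304, d = 0.390.
B–C: 6/23 differ, p = 0.261, d = 0.321.
The smallest distance is between B and C.

B and C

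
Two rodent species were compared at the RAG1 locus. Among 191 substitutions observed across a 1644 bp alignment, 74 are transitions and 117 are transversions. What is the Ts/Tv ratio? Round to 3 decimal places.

R = 74/117 = 0.632478… ≈ 0.632 (to 3 d.p.).

0.632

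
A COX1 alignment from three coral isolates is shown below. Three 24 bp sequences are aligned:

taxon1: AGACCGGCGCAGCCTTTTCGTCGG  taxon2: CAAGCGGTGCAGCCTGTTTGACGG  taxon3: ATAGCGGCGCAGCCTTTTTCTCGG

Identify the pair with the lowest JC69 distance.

taxon1–taxon2: 7/24 differ, p = 0.292, d = 0.369.
taxon1–taxon3: 4/24 differ, p = 0.167, d = 0.188.
taxon2–taxon3: 6/24 differ, p = 0.250, d = 0.304.
The smallest distance is between taxon1 and taxon3.

taxon1 and taxon3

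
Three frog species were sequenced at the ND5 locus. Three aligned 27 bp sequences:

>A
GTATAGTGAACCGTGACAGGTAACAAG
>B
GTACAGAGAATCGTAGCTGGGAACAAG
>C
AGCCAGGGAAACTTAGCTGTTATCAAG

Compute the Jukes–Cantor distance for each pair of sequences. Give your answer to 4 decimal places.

A–B: 7/27 sites differ → p ≈ 0.259259, d = −0.75 ln(1 − 0.345679) = 0.318118 ≈ 0.3181.
A–C: 12/27 sites differ → p ≈ 0.444444, d = −0.75 ln(1 − 0.592592) = 0.673455 ≈ 0.6735.
B–C: 9/27 sites differ → p ≈ 0.333333, d = −0.75 ln(1 − 0.444444) = 0.440839 ≈ 0.4408.

d(A,B) = 0.3181, d(A,C) = 0.6735, d(B,C) = 0.4408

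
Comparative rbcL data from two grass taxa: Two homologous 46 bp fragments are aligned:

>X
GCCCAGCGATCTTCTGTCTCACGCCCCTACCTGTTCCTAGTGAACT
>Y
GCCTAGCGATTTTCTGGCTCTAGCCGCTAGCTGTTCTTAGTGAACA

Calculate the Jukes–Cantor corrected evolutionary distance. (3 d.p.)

0.227

The sequences differ at 9 of 46 sites (4, 11, 17, 21, 22, 26, 30, 37, 46), so p = 9/46 ≈ 0.195652.
d = −(3/4) ln(1 − 4p/3) = −0.75 ln(1 − 0.260869) = −0.75 ln(0.739131)
  = −0.75 × (-0.302280) = 0.226710 substitutions/site.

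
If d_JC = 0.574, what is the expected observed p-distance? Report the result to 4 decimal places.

0.4011

p = (3/4)(1 − e^(−4d/3)) = 0.75 × (1 − e^(-0.765333)) = 0.75 × (1 − 0.465179) = 0.401116.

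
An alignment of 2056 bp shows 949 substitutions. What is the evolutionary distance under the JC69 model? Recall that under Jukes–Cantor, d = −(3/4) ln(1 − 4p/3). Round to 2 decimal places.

0.72

p = 949/2056 ≈ 0.461576.
d = −(3/4) ln(1 − 4p/3) = −0.75 ln(1 − 0.615435) = −0.75 ln(0.384565)
  = −0.75 × (-0.955642) = 0.716732 substitutions/site.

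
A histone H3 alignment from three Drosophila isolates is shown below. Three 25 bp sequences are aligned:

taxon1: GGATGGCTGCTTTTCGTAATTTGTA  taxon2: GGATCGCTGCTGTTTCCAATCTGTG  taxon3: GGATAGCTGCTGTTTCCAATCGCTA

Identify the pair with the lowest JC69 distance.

taxon1–taxon2: 7/25 differ, p = 0.280, d = 0.351.
taxon1–taxon3: 8/25 differ, p = 0.320, d = 0.417.
taxon2–taxon3: 4/25 differ, p = 0.160, d = 0.180.
The smallest distance is between taxon2 and taxon3.

taxon2 and taxon3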